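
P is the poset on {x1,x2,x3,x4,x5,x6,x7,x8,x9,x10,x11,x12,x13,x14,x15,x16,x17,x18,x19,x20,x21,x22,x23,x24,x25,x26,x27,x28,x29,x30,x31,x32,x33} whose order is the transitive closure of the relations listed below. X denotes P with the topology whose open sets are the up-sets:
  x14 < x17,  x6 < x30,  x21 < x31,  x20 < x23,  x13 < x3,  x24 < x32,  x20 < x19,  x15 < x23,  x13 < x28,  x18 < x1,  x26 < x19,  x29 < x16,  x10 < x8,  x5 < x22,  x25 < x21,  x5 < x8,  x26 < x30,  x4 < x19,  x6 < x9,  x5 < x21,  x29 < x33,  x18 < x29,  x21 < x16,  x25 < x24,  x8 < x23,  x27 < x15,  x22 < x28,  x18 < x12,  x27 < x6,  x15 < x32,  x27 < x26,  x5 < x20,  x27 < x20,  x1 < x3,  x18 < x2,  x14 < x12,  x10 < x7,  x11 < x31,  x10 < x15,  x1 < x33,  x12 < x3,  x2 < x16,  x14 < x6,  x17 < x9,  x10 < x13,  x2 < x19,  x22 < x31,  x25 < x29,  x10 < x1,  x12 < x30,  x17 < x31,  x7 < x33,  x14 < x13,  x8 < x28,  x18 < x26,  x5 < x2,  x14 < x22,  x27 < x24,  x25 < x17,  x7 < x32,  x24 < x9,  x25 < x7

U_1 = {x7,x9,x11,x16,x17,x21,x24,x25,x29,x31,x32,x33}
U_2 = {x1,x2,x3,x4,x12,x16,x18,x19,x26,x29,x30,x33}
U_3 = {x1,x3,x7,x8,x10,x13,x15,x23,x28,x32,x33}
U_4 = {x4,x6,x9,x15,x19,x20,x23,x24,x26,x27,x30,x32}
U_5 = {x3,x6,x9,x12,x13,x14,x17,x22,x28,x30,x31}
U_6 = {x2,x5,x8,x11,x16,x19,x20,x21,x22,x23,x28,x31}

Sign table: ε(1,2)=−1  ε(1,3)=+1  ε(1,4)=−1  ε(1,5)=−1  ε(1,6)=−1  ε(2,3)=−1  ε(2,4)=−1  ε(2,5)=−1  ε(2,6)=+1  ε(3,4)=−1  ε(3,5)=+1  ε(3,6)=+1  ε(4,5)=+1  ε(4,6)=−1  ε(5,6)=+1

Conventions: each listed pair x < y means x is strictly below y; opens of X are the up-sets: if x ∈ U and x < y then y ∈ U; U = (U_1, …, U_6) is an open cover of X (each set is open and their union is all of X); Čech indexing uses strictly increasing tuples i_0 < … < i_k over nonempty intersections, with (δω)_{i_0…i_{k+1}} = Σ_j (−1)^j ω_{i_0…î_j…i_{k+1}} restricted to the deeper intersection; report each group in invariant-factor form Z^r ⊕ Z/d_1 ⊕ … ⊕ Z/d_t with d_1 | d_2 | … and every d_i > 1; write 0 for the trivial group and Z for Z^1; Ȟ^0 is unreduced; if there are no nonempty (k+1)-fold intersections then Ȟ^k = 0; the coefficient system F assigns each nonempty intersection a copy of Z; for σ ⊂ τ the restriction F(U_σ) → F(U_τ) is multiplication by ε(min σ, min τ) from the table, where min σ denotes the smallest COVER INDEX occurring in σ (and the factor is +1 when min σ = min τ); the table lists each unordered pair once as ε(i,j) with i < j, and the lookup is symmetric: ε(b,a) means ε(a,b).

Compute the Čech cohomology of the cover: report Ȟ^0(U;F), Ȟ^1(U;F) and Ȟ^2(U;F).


cover nerve:
  U12={x16,x29,x33} U13={x7,x32,x33} U14={x9,x24,x32} U15={x9,x17,x31} U16={x11,x16,x21,x31} U23={x1,x3,x33} U24={x4,x19,x26,x30} U25={x3,x12,x30} U26={x2,x16,x19} U34={x15,x23,x32} U35={x3,x13,x28} U36={x8,x23,x28} U45={x6,x9,x30} U46={x19,x20,x23} U56={x22,x28,x31}
  U123={x33} U126={x16} U134={x32} U145={x9} U156={x31} U235={x3} U245={x30} U246={x19} U346={x23} U356={x28}
C dims 6,15,10; δ0: rk 6, SNF 1^5·2; δ1: rk 9, SNF 1^9
Ȟ^0: (6−6)−0=0 ⇒ 0
Ȟ^1: (15−9)−6=0 plus torsion [2] ⇒ Z/2
Ȟ^2: (10−0)−9=1 ⇒ Z

Ȟ^0 = 0, Ȟ^1 = Z/2 and Ȟ^2 = Z


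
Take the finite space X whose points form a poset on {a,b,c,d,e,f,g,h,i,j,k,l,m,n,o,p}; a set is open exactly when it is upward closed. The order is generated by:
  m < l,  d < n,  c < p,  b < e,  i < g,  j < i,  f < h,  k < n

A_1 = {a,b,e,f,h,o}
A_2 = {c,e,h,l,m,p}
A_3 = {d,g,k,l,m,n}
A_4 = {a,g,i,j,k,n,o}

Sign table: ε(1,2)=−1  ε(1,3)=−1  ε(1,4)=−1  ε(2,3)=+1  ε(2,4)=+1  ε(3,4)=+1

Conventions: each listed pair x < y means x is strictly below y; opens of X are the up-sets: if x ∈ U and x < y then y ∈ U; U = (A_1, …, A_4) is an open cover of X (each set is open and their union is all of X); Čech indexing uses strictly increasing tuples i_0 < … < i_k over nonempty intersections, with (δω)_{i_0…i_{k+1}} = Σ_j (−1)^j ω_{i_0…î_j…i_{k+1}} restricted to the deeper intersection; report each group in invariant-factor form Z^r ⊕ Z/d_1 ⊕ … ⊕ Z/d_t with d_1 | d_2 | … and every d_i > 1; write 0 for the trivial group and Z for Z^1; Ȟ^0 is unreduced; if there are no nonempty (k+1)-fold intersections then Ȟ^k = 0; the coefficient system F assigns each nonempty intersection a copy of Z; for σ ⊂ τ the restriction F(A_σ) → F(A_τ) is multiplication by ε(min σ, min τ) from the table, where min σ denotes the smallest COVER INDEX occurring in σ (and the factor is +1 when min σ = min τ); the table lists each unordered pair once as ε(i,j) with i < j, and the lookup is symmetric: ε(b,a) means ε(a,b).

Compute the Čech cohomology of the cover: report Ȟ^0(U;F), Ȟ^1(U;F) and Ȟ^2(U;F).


Ȟ^0 = Z, Ȟ^1 = Z and Ȟ^2 = 0

nerve simplices:
  A12={e,h} A14={a,o} A23={l,m} A34={g,k,n}
C dims 4,4; δ0: rk 3, SNF 1^3
degree 0: 4−3−0 = 1 → Ȟ^0 ≅ Z
degree 1: 4−0−3 = 1 → Ȟ^1 ≅ Z
degree 2: 0−0−0 = 0 → Ȟ^2 ≅ 0


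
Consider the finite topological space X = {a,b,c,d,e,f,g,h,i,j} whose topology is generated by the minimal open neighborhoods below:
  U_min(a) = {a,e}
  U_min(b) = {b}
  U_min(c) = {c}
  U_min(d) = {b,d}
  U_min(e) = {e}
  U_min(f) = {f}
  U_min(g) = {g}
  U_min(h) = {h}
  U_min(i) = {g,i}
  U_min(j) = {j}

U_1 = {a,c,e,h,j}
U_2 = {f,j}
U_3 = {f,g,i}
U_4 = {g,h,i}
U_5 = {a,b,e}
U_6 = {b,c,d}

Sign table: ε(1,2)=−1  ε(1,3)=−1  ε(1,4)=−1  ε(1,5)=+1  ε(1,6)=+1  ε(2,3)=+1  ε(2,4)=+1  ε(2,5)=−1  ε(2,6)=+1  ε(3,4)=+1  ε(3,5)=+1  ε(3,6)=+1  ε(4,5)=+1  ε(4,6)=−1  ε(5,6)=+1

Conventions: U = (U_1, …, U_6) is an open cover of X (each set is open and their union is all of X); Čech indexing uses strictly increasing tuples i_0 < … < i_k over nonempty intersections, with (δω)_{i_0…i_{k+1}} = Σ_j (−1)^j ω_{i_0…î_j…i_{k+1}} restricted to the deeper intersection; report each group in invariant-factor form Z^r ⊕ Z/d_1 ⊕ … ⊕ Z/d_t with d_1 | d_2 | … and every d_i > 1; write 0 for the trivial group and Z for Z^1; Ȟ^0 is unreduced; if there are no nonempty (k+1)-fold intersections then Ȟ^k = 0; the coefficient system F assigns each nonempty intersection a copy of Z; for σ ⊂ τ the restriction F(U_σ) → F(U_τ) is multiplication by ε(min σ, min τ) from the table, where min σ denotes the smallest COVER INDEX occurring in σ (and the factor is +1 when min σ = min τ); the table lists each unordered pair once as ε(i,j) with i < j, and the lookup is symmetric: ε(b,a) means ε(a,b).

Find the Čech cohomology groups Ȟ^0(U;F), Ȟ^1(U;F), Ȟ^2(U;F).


Ȟ^0(U;F) ≅ Z, Ȟ^1(U;F) ≅ Z^2 and Ȟ^2(U;F) ≅ 0

intersection data:
  U12={j} U14={h} U15={a,e} U16={c} U23={f} U34={g,i} U56={b}
C dims 6,7; δ0: rk 5, SNF 1^5
Ȟ^0 = (6 − 5) − 0 = 1, so Ȟ^0 ≅ Z
Ȟ^1 = (7 − 0) − 5 = 2, so Ȟ^1 ≅ Z^2
Ȟ^2 = (0 − 0) − 0 = 0, so Ȟ^2 ≅ 0


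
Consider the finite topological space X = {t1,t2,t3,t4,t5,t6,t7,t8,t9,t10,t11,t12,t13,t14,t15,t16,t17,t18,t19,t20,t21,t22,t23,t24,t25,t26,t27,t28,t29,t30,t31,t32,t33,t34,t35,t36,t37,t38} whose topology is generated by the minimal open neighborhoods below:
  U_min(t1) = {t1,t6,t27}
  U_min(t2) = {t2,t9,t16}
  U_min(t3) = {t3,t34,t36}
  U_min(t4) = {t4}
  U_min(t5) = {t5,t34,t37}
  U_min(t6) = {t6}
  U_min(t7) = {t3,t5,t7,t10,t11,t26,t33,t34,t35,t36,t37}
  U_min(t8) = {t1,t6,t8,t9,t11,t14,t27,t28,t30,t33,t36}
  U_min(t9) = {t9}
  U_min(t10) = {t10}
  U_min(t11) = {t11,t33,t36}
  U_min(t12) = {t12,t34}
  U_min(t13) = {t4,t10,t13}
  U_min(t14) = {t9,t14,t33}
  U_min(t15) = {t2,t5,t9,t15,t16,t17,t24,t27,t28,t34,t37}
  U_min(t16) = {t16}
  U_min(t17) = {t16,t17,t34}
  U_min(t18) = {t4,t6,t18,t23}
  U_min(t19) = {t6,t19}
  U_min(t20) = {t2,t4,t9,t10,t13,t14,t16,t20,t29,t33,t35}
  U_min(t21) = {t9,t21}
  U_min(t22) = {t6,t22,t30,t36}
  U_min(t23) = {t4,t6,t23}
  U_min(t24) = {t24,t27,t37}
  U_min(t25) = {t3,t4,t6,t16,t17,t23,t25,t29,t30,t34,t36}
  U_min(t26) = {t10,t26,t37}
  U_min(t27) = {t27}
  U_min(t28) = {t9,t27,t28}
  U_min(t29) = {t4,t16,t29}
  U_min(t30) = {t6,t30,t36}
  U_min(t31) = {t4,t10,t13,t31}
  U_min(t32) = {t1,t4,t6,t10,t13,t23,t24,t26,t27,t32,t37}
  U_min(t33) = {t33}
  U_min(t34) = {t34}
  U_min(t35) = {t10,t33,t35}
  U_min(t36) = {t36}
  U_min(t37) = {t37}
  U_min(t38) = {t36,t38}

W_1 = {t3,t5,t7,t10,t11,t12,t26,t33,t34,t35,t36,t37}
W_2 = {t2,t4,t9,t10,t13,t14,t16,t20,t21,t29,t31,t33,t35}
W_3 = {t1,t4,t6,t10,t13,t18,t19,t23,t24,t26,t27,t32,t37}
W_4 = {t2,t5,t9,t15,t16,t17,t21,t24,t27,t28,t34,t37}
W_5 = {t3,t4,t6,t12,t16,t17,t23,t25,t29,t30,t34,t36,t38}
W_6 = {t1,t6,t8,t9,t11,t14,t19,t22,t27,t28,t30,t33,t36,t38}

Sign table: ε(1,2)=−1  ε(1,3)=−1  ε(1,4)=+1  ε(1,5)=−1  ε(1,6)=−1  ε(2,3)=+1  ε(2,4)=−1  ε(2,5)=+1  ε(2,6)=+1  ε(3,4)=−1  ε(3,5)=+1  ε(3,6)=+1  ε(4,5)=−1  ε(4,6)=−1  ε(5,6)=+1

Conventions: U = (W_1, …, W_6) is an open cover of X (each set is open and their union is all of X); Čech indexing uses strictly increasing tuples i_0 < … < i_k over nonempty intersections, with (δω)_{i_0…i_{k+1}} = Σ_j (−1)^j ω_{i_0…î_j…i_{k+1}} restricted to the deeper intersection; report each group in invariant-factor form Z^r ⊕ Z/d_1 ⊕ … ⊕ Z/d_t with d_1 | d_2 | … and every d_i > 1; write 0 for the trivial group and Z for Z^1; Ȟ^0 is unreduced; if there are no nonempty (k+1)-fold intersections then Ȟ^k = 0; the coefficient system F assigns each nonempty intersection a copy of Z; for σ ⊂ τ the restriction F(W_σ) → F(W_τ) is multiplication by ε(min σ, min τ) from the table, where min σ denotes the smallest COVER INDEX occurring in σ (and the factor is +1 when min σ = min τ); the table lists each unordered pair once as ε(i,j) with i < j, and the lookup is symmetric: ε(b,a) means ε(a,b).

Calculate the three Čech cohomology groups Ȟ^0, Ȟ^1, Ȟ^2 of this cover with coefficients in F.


nerve simplices:
  W12={t10,t33,t35} W13={t10,t26,t37} W14={t5,t34,t37} W15={t3,t12,t34,t36} W16={t11,t33,t36} W23={t4,t10,t13} W24={t2,t9,t16,t21} W25={t4,t16,t29} W26={t9,t14,t33} W34={t24,t27,t37} W35={t4,t6,t23} W36={t1,t6,t19,t27} W45={t16,t17,t34} W46={t9,t27,t28} W56={t6,t30,t36,t38}
  W123={t10} W126={t33} W134={t37} W145={t34} W156={t36} W235={t4} W245={t16} W246={t9} W346={t27} W356={t6}
C dims 6,15,10; δ0: rk 5, SNF 1^5; δ1: rk 10, SNF 1^9·2
degree 0: 6−5−0 = 1 → Ȟ^0 ≅ Z
degree 1: 15−10−5 = 0 → Ȟ^1 ≅ 0
degree 2: 10−0−10 = 0 plus torsion [2] → Ȟ^2 ≅ Z/2

Ȟ^0(U;F) ≅ Z, Ȟ^1(U;F) ≅ 0, Ȟ^2(U;F) ≅ Z/2


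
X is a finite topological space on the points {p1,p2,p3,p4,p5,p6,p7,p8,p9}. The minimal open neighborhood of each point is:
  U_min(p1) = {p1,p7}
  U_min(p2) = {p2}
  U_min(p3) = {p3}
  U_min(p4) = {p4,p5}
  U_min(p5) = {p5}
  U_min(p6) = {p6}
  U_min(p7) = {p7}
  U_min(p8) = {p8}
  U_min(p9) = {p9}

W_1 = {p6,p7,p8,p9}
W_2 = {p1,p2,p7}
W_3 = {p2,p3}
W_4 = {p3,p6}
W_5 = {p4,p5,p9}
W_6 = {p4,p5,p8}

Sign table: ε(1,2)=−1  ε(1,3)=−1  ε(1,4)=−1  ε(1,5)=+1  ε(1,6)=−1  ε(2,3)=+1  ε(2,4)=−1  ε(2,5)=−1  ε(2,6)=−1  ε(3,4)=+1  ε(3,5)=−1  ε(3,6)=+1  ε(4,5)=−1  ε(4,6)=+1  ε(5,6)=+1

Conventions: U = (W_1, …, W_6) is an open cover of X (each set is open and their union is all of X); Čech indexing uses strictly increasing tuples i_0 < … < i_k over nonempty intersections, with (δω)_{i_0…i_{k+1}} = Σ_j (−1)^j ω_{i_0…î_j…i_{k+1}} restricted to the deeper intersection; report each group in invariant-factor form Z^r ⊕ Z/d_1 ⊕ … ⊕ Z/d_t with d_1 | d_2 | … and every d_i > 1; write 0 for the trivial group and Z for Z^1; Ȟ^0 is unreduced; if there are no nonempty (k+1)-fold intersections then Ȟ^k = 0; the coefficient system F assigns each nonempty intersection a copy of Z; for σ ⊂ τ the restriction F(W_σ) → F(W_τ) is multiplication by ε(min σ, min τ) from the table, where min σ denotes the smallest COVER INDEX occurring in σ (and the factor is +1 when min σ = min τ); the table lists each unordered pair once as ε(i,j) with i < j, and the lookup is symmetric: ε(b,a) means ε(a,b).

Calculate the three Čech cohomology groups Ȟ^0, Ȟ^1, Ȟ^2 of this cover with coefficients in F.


Ȟ^0 = 0, Ȟ^1 = Z ⊕ Z/2, Ȟ^2 = 0

nonempty overlaps:
  W12={p7} W14={p6} W15={p9} W16={p8} W23={p2} W34={p3} W56={p4,p5}
C dims 6,7; δ0: rk 6, SNF 1^5·2
degree 0: 6−6−0 = 0 → Ȟ^0 ≅ 0
degree 1: 7−0−6 = 1 plus torsion [2] → Ȟ^1 ≅ Z ⊕ Z/2
degree 2: 0−0−0 = 0 → Ȟ^2 ≅ 0


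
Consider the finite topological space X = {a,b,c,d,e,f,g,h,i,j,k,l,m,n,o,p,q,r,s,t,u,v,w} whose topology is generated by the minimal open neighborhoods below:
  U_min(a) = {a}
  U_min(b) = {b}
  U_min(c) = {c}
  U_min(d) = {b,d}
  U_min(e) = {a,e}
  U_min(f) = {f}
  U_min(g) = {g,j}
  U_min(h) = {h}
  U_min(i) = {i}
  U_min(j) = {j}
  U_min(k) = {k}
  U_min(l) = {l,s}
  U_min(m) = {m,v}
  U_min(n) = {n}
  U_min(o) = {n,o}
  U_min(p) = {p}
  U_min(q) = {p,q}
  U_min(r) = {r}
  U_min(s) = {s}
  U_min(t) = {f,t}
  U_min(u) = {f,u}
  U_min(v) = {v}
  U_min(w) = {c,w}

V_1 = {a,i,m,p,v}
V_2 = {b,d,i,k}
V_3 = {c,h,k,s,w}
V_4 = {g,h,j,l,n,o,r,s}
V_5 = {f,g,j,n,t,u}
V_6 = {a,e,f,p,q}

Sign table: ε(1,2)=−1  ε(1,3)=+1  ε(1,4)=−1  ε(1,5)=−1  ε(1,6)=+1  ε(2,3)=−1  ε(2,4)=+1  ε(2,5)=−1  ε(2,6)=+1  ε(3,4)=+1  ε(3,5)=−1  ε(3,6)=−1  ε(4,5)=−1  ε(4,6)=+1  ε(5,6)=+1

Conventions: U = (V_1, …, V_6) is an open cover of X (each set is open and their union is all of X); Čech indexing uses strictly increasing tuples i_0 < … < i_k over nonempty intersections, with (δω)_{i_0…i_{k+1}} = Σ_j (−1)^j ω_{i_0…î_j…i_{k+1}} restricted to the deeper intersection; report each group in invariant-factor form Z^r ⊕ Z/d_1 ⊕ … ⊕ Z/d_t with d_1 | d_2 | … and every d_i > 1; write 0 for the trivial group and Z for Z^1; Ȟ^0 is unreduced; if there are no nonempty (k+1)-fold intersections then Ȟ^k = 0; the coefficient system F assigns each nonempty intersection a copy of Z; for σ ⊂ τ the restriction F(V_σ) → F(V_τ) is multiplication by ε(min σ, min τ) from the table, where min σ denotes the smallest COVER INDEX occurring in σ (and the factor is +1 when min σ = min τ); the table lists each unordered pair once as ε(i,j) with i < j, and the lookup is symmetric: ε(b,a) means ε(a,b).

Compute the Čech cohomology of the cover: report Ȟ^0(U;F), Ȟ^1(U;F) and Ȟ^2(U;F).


Ȟ^0 ≅ 0; Ȟ^1 ≅ Z/2; Ȟ^2 ≅ 0

nerve simplices:
  V12={i} V16={a,p} V23={k} V34={h,s} V45={g,j,n} V56={f}
C dims 6,6; δ0: rk 6, SNF 1^5·2
degree 0: 6−6−0 = 0 → Ȟ^0 ≅ 0
degree 1: 6−0−6 = 0 plus torsion [2] → Ȟ^1 ≅ Z/2
degree 2: 0−0−0 = 0 → Ȟ^2 ≅ 0


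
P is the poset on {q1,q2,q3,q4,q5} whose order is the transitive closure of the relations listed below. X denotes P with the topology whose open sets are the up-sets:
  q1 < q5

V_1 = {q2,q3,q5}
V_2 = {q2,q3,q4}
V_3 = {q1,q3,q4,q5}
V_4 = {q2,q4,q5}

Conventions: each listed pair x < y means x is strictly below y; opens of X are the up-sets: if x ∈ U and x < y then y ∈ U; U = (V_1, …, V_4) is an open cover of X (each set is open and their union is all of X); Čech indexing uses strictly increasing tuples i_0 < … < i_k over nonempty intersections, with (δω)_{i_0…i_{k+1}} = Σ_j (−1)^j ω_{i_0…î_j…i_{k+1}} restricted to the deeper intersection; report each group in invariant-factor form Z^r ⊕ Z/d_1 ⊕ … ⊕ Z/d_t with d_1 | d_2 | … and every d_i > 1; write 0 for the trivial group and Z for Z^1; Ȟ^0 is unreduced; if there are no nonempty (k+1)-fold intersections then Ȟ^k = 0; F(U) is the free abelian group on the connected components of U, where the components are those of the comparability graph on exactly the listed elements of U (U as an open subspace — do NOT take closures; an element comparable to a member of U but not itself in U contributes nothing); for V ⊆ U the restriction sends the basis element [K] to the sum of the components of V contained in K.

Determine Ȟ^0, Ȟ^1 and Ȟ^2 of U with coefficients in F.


nonempty overlaps:
  V12={q2,q3} V13={q3,q5} V14={q2,q5} V23={q3,q4} V24={q2,q4} V34={q4,q5}
  V123={q3} V124={q2} V134={q5} V234={q4}
components per intersection:
  V1: {q2} {q3} {q5}
  V2: {q2} {q3} {q4}
  V3: {q1,q5} {q3} {q4}
  V4: {q2} {q4} {q5}
  V12: {q2} {q3}
  V13: {q3} {q5}
  V14: {q2} {q5}
  V23: {q3} {q4}
  V24: {q2} {q4}
  V34: {q4} {q5}
  V123: {q3}
  V124: {q2}
  V134: {q5}
  V234: {q4}
C dims 12,12,4; δ0: rk 8, SNF 1^8; δ1: rk 4, SNF 1^4
degree 0: 12−8−0 = 4 → Ȟ^0 ≅ Z^4
degree 1: 12−4−8 = 0 → Ȟ^1 ≅ 0
degree 2: 4−0−4 = 0 → Ȟ^2 ≅ 0

Ȟ^0(U;F) ≅ Z^4; Ȟ^1(U;F) ≅ 0; Ȟ^2(U;F) ≅ 0


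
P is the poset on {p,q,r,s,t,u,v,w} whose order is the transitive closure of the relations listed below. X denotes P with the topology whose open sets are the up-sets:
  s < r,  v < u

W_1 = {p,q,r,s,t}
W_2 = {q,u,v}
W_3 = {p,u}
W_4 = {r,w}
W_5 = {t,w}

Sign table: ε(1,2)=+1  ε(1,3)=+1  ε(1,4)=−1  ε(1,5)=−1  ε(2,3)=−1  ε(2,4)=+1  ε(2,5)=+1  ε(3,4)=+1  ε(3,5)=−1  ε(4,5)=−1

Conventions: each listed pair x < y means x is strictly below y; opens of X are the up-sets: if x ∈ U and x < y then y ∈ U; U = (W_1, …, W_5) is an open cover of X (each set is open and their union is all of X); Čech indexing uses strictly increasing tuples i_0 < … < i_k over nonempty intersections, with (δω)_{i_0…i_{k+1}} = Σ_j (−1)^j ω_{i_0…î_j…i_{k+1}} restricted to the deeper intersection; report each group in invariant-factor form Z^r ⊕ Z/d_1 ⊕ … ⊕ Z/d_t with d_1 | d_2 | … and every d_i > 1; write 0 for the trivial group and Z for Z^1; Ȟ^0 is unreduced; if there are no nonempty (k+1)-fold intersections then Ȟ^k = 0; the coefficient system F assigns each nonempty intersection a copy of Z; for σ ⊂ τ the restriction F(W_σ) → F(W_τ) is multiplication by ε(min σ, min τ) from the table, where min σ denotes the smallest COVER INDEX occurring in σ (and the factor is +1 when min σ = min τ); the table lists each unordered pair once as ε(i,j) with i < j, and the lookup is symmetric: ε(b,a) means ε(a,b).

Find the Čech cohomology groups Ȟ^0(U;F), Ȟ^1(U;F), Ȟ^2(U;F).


nerve simplices:
  W12={q} W13={p} W14={r} W15={t} W23={u} W45={w}
C dims 5,6; δ0: rk 5, SNF 1^4·2
degree 0: 5−5−0 = 0 → Ȟ^0 ≅ 0
degree 1: 6−0−5 = 1 plus torsion [2] → Ȟ^1 ≅ Z ⊕ Z/2
degree 2: 0−0−0 = 0 → Ȟ^2 ≅ 0

Ȟ^0 = 0, Ȟ^1 = Z ⊕ Z/2, Ȟ^2 = 0


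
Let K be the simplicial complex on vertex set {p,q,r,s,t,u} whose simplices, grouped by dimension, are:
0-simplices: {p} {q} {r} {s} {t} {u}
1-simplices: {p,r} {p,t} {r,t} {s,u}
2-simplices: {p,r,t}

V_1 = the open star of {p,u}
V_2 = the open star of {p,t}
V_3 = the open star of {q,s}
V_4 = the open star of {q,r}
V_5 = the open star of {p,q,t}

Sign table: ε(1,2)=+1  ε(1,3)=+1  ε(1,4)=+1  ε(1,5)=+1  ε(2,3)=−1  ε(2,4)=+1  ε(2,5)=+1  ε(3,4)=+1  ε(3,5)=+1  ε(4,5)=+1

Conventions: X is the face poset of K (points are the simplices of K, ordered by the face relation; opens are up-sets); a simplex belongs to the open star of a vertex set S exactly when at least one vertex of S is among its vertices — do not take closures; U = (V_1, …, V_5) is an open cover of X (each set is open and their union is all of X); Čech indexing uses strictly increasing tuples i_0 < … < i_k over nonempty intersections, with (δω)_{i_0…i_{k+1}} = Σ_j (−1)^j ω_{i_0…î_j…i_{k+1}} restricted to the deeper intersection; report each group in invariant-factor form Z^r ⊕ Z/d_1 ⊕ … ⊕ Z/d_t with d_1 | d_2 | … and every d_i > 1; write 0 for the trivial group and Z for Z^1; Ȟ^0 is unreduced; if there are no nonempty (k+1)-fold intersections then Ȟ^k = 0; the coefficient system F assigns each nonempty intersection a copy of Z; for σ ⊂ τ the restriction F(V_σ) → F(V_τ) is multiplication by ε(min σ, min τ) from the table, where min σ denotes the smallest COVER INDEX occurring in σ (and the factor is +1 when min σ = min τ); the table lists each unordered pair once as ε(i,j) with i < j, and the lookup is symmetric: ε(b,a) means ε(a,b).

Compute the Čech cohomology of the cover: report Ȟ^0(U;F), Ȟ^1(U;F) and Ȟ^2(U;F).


Ȟ^0 ≅ Z, Ȟ^1 ≅ Z and Ȟ^2 ≅ 0

nerve simplices:
  V1={{p},{u},{p,r},{p,t},{s,u},{p,r,t}} V2={{p},{t},{p,r},{p,t},{r,t},{p,r,t}} V3={{q},{s},{s,u}} V4={{q},{r},{p,r},{r,t},{p,r,t}} V5={{p},{q},{t},{p,r},{p,t},{r,t},{p,r,t}}
  V12={{p},{p,r},{p,t},{p,r,t}} V13={{s,u}} V14={{p,r},{p,r,t}} V15={{p},{p,r},{p,t},{p,r,t}} V24={{p,r},{r,t},{p,r,t}} V25={{p},{t},{p,r},{p,t},{r,t},{p,r,t}} V34={{q}} V35={{q}} V45={{q},{p,r},{r,t},{p,r,t}}
  V124={{p,r},{p,r,t}} V125={{p},{p,r},{p,t},{p,r,t}} V145={{p,r},{p,r,t}} V245={{p,r},{r,t},{p,r,t}} V345={{q}}
  V1245={{p,r},{p,r,t}}
C dims 5,9,5,1; δ0: rk 4, SNF 1^4; δ1: rk 4, SNF 1^4; δ2: rk 1, SNF 1^1
degree 0: 5−4−0 = 1 → Ȟ^0 ≅ Z
degree 1: 9−4−4 = 1 → Ȟ^1 ≅ Z
degree 2: 5−1−4 = 0 → Ȟ^2 ≅ 0


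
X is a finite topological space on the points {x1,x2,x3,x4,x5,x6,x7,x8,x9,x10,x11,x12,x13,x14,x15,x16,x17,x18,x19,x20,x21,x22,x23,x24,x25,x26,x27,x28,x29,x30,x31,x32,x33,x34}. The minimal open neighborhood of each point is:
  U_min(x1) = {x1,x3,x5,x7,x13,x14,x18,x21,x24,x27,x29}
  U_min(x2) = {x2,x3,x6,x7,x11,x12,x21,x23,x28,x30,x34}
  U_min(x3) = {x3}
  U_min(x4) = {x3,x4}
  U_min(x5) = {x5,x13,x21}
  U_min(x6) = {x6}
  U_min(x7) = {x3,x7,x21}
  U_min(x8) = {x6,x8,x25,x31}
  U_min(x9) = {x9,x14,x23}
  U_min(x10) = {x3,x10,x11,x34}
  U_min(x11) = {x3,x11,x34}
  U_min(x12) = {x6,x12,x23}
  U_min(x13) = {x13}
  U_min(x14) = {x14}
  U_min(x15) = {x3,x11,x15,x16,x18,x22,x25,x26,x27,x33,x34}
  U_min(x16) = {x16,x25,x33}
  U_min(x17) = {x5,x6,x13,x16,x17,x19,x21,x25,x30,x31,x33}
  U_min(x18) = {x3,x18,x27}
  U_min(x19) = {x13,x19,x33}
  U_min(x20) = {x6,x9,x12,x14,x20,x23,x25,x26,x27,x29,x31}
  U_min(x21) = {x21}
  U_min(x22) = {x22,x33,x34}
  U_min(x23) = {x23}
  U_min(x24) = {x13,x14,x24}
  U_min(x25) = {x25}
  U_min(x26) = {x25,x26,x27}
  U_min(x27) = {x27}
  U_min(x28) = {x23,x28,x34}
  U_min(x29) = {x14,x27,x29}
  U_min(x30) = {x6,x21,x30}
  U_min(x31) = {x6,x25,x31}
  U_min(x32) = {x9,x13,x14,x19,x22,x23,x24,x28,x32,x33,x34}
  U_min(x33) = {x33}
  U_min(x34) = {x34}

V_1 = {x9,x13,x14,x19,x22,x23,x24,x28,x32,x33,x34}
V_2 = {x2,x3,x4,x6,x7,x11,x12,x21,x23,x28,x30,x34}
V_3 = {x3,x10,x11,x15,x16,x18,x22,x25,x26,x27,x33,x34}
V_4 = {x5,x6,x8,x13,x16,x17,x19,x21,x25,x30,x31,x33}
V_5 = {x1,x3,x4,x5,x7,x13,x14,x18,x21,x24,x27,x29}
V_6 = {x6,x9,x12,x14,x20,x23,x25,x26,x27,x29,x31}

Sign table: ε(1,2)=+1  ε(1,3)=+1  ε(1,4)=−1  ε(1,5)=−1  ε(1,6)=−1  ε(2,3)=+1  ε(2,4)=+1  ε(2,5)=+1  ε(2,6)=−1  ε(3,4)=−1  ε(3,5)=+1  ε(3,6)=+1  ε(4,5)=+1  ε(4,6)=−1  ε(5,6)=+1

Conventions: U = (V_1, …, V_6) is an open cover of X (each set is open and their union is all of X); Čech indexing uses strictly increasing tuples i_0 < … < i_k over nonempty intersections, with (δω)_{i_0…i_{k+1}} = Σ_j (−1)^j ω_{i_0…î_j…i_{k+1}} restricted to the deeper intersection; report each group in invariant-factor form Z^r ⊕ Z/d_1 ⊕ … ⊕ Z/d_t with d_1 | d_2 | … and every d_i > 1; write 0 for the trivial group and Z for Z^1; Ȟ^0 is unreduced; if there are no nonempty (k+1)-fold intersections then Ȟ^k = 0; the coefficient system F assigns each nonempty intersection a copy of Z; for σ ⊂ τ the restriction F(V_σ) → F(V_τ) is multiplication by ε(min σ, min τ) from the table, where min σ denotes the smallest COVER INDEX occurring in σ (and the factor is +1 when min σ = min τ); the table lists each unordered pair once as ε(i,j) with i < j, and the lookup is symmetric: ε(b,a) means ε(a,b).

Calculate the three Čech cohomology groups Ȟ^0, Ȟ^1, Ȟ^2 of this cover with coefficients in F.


nerve of the cover:
  V12={x23,x28,x34} V13={x22,x33,x34} V14={x13,x19,x33} V15={x13,x14,x24} V16={x9,x14,x23} V23={x3,x11,x34} V24={x6,x21,x30} V25={x3,x4,x7,x21} V26={x6,x12,x23} V34={x16,x25,x33} V35={x3,x18,x27} V36={x25,x26,x27} V45={x5,x13,x21} V46={x6,x25,x31} V56={x14,x27,x29}
  V123={x34} V126={x23} V134={x33} V145={x13} V156={x14} V235={x3} V245={x21} V246={x6} V346={x25} V356={x27}
C dims 6,15,10; δ0: rk 6, SNF 1^5·2; δ1: rk 9, SNF 1^9
Ȟ^0 = (6 − 6) − 0 = 0, so Ȟ^0 ≅ 0
Ȟ^1 = (15 − 9) − 6 = 0 plus torsion [2], so Ȟ^1 ≅ Z/2
Ȟ^2 = (10 − 0) − 9 = 1, so Ȟ^2 ≅ Z

Ȟ^0(U;F) ≅ 0, Ȟ^1(U;F) ≅ Z/2 and Ȟ^2(U;F) ≅ Z


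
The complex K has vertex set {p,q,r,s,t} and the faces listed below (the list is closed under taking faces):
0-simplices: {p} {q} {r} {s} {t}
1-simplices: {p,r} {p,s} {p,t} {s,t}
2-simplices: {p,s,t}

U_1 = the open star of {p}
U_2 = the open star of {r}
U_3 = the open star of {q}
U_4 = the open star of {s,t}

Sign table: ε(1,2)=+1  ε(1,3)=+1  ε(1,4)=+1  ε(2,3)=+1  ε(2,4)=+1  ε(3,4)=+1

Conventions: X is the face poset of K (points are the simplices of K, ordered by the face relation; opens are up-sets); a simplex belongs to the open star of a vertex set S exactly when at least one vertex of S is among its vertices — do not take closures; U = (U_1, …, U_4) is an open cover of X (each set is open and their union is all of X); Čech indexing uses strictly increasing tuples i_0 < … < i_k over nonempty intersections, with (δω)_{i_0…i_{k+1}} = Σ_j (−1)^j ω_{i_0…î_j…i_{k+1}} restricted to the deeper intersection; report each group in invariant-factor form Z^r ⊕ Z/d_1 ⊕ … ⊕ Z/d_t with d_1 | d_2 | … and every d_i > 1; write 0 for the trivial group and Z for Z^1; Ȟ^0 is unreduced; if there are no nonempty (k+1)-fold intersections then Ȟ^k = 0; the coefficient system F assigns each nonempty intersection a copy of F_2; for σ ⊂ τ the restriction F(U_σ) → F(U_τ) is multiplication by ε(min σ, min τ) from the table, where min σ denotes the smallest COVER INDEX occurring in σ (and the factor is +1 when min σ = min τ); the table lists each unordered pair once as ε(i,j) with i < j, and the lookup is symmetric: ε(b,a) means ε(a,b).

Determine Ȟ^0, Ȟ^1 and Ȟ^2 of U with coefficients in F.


nerve of the cover:
  U1={{p},{p,r},{p,s},{p,t},{p,s,t}} U2={{r},{p,r}} U3={{q}} U4={{s},{t},{p,s},{p,t},{s,t},{p,s,t}}
  U12={{p,r}} U14={{p,s},{p,t},{p,s,t}}
C dims 4,2; δ0: rk_F2 2
Ȟ^0 = (4 − 2) − 0 = 2, so Ȟ^0 ≅ Z/2 ⊕ Z/2
Ȟ^1 = (2 − 0) − 2 = 0, so Ȟ^1 ≅ 0
Ȟ^2 = (0 − 0) − 0 = 0, so Ȟ^2 ≅ 0

Ȟ^0 = Z/2 ⊕ Z/2,  Ȟ^1 = 0,  Ȟ^2 = 0


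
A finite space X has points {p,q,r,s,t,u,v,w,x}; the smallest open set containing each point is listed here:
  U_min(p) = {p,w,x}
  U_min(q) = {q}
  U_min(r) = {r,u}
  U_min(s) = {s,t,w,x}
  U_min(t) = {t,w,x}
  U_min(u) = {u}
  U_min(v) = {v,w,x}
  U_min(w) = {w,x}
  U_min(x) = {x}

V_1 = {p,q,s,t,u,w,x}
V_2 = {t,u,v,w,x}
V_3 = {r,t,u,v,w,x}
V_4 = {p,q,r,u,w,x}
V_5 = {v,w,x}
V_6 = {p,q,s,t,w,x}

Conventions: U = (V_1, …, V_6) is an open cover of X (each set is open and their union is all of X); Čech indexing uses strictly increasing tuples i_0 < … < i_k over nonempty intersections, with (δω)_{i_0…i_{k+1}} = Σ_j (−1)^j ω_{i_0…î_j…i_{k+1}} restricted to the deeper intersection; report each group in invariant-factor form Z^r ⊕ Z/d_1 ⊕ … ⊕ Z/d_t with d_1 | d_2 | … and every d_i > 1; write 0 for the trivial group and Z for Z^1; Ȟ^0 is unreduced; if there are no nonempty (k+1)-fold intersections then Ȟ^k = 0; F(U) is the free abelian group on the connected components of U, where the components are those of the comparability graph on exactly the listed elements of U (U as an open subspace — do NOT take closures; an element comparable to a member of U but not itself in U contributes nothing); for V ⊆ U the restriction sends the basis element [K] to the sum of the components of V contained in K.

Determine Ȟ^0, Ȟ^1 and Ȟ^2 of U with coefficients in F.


Ȟ^0 ≅ Z^3; Ȟ^1 ≅ 0; Ȟ^2 ≅ 0

nonempty overlaps:
  V12={t,u,w,x} V13={t,u,w,x} V14={p,q,u,w,x} V15={w,x} V16={p,q,s,t,w,x} V23={t,u,v,w,x} V24={u,w,x} V25={v,w,x} V26={t,w,x} V34={r,u,w,x} V35={v,w,x} V36={t,w,x} V45={w,x} V46={p,q,w,x} V56={w,x}
  V123={t,u,w,x} V124={u,w,x} V125={w,x} V126={t,w,x} V134={u,w,x} V135={w,x} V136={t,w,x} V145={w,x} V146={p,q,w,x} V156={w,x} V234={u,w,x} V235={v,w,x} V236={t,w,x} V245={w,x} V246={w,x} V256={w,x} V345={w,x} V346={w,x} V356={w,x} V456={w,x}
  V1234={u,w,x} V1235={w,x} V1236={t,w,x} V1245={w,x} V1246={w,x} V1256={w,x} V1345={w,x} V1346={w,x} V1356={w,x} V1456={w,x} V2345={w,x} V2346={w,x} V2356={w,x} V2456={w,x} V3456={w,x}
  V12345={w,x} V12346={w,x} V12356={w,x} V12456={w,x} V13456={w,x} V23456={w,x}
  V123456={w,x}
components per intersection:
  V1: {p,s,t,w,x} {q} {u}
  V2: {t,v,w,x} {u}
  V3: {r,u} {t,v,w,x}
  V4: {p,w,x} {q} {r,u}
  V5: {v,w,x}
  V6: {p,s,t,w,x} {q}
  V12: {t,w,x} {u}
  V13: {t,w,x} {u}
  V14: {p,w,x} {q} {u}
  V15: {w,x}
  V16: {p,s,t,w,x} {q}
  V23: {t,v,w,x} {u}
  V24: {u} {w,x}
  V25: {v,w,x}
  V26: {t,w,x}
  V34: {r,u} {w,x}
  V35: {v,w,x}
  V36: {t,w,x}
  V45: {w,x}
  V46: {p,w,x} {q}
  V56: {w,x}
  V123: {t,w,x} {u}
  V124: {u} {w,x}
  V125: {w,x}
  V126: {t,w,x}
  V134: {u} {w,x}
  V135: {w,x}
  V136: {t,w,x}
  V145: {w,x}
  V146: {p,w,x} {q}
  V156: {w,x}
  V234: {u} {w,x}
  V235: {v,w,x}
  V236: {t,w,x}
  V245: {w,x}
  V246: {w,x}
  V256: {w,x}
  V345: {w,x}
  V346: {w,x}
  V356: {w,x}
  V456: {w,x}
  V1234: {u} {w,x}
  V1235: {w,x}
  V1236: {t,w,x}
  V1245: {w,x}
  V1246: {w,x}
  V1256: {w,x}
  V1345: {w,x}
  V1346: {w,x}
  V1356: {w,x}
  V1456: {w,x}
  V2345: {w,x}
  V2346: {w,x}
  V2356: {w,x}
  V2456: {w,x}
  V3456: {w,x}
  V12345: {w,x}
  V12346: {w,x}
  V12356: {w,x}
  V12456: {w,x}
  V13456: {w,x}
  V23456: {w,x}
  V123456: {w,x}
C dims 13,24,25,16; δ0: rk 10, SNF 1^10; δ1: rk 14, SNF 1^14; δ2: rk 11, SNF 1^11
degree 0: 13−10−0 = 3 → Ȟ^0 ≅ Z^3
degree 1: 24−14−10 = 0 → Ȟ^1 ≅ 0
degree 2: 25−11−14 = 0 → Ȟ^2 ≅ 0


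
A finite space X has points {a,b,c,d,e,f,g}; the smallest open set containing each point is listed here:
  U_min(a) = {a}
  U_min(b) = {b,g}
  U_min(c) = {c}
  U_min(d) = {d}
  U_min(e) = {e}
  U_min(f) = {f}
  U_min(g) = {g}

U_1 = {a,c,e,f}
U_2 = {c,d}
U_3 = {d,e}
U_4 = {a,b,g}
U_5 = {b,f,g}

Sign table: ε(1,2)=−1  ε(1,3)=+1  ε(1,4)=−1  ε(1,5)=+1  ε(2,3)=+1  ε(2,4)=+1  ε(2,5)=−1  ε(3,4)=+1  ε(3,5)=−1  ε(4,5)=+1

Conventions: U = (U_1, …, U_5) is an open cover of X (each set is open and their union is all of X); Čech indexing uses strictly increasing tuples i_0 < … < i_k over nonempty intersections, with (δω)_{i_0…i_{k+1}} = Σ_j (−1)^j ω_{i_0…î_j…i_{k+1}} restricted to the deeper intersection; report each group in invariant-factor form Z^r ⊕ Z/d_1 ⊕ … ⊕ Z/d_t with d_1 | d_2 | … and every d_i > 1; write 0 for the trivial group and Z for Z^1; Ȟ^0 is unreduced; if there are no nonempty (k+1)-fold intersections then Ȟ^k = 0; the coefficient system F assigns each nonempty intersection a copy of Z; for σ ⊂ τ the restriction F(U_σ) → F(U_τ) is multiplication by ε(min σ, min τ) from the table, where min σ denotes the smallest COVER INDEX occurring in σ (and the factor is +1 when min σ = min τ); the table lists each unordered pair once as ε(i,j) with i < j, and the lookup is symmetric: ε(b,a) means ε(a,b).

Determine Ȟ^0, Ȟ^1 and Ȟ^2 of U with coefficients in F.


intersection data:
  U12={c} U13={e} U14={a} U15={f} U23={d} U45={b,g}
C dims 5,6; δ0: rk 5, SNF 1^4·2
Ȟ^0 = (5 − 5) − 0 = 0, so Ȟ^0 ≅ 0
Ȟ^1 = (6 − 0) − 5 = 1 plus torsion [2], so Ȟ^1 ≅ Z ⊕ Z/2
Ȟ^2 = (0 − 0) − 0 = 0, so Ȟ^2 ≅ 0

Ȟ^0 ≅ 0,  Ȟ^1 ≅ Z ⊕ Z/2,  Ȟ^2 ≅ 0


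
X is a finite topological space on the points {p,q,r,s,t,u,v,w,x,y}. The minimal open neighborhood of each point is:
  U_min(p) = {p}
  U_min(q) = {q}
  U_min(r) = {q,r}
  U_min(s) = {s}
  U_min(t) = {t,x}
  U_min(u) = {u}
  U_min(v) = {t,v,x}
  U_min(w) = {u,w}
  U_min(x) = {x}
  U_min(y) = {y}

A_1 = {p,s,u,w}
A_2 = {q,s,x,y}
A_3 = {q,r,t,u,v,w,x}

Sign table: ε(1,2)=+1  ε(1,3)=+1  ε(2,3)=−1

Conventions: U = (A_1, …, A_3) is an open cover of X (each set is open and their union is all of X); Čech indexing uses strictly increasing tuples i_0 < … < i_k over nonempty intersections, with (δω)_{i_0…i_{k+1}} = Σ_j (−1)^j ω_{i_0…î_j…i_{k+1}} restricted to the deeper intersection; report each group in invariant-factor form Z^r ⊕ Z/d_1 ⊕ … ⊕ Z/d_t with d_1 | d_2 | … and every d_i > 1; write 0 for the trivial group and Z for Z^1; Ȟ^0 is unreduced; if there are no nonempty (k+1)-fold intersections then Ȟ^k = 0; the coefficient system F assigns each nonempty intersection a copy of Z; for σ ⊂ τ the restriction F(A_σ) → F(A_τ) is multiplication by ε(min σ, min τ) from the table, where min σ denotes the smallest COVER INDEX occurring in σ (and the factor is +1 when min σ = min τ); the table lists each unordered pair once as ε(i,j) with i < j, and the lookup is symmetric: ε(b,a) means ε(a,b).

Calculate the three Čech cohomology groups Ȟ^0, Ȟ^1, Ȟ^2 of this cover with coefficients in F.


Ȟ^0 = 0, Ȟ^1 = Z/2, Ȟ^2 = 0

cover nerve:
  A12={s} A13={u,w} A23={q,x}
C dims 3,3; δ0: rk 3, SNF 1^2·2
Ȟ^0: (3−3)−0=0 ⇒ 0
Ȟ^1: (3−0)−3=0 plus torsion [2] ⇒ Z/2
Ȟ^2: (0−0)−0=0 ⇒ 0


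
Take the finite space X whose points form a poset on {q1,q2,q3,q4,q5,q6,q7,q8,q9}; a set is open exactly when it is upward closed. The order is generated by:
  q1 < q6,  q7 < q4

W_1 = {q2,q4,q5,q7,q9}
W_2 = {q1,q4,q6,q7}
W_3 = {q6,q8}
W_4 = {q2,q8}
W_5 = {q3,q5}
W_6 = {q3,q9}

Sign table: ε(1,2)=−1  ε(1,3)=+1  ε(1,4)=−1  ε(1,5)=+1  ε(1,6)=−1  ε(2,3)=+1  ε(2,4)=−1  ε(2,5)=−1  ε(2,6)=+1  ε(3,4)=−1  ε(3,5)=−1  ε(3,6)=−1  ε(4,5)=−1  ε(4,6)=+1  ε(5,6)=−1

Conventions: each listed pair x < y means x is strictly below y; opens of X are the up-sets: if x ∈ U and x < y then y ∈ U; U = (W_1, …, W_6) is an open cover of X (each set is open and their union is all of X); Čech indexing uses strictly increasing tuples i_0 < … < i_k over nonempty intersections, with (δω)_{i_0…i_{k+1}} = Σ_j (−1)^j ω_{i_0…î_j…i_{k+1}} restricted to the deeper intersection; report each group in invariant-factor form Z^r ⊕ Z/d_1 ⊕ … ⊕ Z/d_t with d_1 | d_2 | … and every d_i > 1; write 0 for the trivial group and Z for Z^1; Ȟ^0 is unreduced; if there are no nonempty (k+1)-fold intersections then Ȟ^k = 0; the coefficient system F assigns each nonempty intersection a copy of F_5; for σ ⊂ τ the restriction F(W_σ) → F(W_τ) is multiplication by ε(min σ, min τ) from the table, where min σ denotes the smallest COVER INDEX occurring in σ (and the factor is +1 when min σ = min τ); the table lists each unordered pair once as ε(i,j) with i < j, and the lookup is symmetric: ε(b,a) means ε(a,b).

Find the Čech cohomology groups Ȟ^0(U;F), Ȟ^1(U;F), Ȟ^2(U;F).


nerve simplices:
  W12={q4,q7} W14={q2} W15={q5} W16={q9} W23={q6} W34={q8} W56={q3}
C dims 6,7; δ0: rk_F5 6
degree 0: 6−6−0 = 0 → Ȟ^0 ≅ 0
degree 1: 7−0−6 = 1 → Ȟ^1 ≅ Z/5
degree 2: 0−0−0 = 0 → Ȟ^2 ≅ 0

Ȟ^0 ≅ 0; Ȟ^1 ≅ Z/5; Ȟ^2 ≅ 0


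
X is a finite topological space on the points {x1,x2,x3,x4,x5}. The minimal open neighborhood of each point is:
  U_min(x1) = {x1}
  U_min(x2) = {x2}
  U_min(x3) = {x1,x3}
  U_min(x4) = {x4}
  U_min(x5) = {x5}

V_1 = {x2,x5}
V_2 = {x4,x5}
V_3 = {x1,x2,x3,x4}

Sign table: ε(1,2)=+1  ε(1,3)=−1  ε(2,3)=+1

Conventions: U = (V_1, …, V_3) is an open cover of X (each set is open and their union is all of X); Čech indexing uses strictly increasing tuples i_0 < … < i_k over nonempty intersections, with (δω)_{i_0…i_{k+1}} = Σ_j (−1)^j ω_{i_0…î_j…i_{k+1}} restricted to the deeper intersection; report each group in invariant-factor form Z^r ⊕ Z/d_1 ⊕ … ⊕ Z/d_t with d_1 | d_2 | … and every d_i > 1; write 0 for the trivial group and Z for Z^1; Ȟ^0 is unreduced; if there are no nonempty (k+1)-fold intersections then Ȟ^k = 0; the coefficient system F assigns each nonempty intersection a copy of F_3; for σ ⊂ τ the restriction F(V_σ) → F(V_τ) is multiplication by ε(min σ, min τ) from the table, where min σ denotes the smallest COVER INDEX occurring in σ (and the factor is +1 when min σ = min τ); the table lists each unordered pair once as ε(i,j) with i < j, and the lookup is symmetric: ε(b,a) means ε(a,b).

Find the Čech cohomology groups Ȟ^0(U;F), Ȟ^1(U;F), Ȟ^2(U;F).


Ȟ^0 = 0; Ȟ^1 = 0; Ȟ^2 = 0

nonempty overlaps:
  V12={x5} V13={x2} V23={x4}
C dims 3,3; δ0: rk_F3 3
degree 0: 3−3−0 = 0 → Ȟ^0 ≅ 0
degree 1: 3−0−3 = 0 → Ȟ^1 ≅ 0
degree 2: 0−0−0 = 0 → Ȟ^2 ≅ 0


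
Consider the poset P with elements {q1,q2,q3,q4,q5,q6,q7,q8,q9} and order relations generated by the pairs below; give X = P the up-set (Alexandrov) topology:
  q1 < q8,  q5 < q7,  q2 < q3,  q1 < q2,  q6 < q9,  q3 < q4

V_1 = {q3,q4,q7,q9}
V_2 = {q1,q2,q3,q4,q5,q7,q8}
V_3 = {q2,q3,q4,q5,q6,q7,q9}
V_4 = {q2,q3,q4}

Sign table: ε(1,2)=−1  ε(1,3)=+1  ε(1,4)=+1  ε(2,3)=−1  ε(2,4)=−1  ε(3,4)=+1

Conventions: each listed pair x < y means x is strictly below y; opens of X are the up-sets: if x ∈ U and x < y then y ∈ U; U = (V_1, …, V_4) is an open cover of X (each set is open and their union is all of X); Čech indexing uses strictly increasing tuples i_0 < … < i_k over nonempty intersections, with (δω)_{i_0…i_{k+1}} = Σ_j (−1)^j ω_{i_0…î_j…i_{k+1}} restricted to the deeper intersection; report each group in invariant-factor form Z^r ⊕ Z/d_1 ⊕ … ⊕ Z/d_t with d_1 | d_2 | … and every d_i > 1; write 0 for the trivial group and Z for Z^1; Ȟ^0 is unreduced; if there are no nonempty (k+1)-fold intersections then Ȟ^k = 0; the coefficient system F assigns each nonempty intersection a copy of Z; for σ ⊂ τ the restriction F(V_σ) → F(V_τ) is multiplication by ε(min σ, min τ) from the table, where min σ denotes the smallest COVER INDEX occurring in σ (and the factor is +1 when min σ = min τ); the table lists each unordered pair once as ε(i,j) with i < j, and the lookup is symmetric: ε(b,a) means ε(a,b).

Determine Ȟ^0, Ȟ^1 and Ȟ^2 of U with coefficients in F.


nerve of the cover:
  V12={q3,q4,q7} V13={q3,q4,q7,q9} V14={q3,q4} V23={q2,q3,q4,q5,q7} V24={q2,q3,q4} V34={q2,q3,q4}
  V123={q3,q4,q7} V124={q3,q4} V134={q3,q4} V234={q2,q3,q4}
  V1234={q3,q4}
C dims 4,6,4,1; δ0: rk 3, SNF 1^3; δ1: rk 3, SNF 1^3; δ2: rk 1, SNF 1^1
Ȟ^0 = (4 − 3) − 0 = 1, so Ȟ^0 ≅ Z
Ȟ^1 = (6 − 3) − 3 = 0, so Ȟ^1 ≅ 0
Ȟ^2 = (4 − 1) − 3 = 0, so Ȟ^2 ≅ 0

Ȟ^0(U;F) ≅ Z, Ȟ^1(U;F) ≅ 0, Ȟ^2(U;F) ≅ 0


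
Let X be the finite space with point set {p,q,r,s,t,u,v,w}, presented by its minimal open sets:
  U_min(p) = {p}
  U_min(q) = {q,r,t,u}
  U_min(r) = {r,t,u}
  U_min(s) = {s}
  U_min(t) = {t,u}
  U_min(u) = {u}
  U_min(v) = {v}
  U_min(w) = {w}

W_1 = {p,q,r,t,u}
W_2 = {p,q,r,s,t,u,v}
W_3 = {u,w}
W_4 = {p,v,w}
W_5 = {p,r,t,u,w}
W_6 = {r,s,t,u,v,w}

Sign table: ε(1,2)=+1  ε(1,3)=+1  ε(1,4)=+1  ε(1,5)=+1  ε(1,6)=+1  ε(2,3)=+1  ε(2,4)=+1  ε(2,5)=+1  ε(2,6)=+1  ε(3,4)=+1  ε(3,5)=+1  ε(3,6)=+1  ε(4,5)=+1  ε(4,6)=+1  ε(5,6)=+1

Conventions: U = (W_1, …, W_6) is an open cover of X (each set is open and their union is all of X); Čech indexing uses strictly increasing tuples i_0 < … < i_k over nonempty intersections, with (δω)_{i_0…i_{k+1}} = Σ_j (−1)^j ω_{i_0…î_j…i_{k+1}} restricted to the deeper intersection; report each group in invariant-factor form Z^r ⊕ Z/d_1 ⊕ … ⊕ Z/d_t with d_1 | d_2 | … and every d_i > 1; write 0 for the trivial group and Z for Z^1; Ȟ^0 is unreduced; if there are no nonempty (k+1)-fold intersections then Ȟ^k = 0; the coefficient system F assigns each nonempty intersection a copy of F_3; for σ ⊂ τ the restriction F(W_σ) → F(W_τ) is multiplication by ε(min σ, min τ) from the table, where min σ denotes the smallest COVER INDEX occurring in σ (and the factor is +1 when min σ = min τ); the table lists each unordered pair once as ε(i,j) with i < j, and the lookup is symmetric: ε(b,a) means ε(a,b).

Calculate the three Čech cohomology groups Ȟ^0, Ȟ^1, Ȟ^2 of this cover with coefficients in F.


intersection data:
  W12={p,q,r,t,u} W13={u} W14={p} W15={p,r,t,u} W16={r,t,u} W23={u} W24={p,v} W25={p,r,t,u} W26={r,s,t,u,v} W34={w} W35={u,w} W36={u,w} W45={p,w} W46={v,w} W56={r,t,u,w}
  W123={u} W124={p} W125={p,r,t,u} W126={r,t,u} W135={u} W136={u} W145={p} W156={r,t,u} W235={u} W236={u} W245={p} W246={v} W256={r,t,u} W345={w} W346={w} W356={u,w} W456={w}
  W1235={u} W1236={u} W1245={p} W1256={r,t,u} W1356={u} W2356={u} W3456={w}
  W12356={u}
C dims 6,15,17,7; δ0: rk_F3 5; δ1: rk_F3 10; δ2: rk_F3 6
Ȟ^0 = (6 − 5) − 0 = 1, so Ȟ^0 ≅ Z/3
Ȟ^1 = (15 − 10) − 5 = 0, so Ȟ^1 ≅ 0
Ȟ^2 = (17 − 6) − 10 = 1, so Ȟ^2 ≅ Z/3

Ȟ^0 = Z/3, Ȟ^1 = 0 and Ȟ^2 = Z/3
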